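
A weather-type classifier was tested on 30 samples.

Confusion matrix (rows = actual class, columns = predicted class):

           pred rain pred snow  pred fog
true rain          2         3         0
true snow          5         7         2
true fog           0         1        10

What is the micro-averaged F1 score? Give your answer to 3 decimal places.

0.633

Micro-averaging pools counts across classes: ΣTP=19, ΣFP=11, ΣFN=11.
Micro-F1 score = 2·TP/(2·TP+FP+FN) on pooled counts = 0.633 (equals overall accuracy in single-label multiclass).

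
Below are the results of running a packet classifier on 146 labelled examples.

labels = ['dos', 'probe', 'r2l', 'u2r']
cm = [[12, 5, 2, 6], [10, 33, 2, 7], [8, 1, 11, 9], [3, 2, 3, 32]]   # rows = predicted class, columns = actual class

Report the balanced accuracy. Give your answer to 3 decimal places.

0.593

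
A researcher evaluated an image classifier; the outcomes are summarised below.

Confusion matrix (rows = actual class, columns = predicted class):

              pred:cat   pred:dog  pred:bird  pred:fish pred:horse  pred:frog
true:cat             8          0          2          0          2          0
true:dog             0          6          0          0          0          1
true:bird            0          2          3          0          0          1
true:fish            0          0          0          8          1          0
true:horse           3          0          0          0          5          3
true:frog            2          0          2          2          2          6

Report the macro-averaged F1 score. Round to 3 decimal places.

0.617

Per-class F1 score (2·TP/(2·TP+FP+FN)):
  cat: TP=8, FP=0+0+0+3+2=5, FN=0+2+0+2+0=4 → 16/25 = 0.6400
  dog: TP=6, FP=0+2+0+0+0=2, FN=0+0+0+0+1=1 → 12/15 = 0.8000
  bird: TP=3, FP=2+0+0+0+2=4, FN=0+2+0+0+1=3 → 6/13 = 0.4615
  fish: TP=8, FP=0+0+0+0+2=2, FN=0+0+0+1+0=1 → 16/19 = 0.8421
  horse: TP=5, FP=2+0+0+1+2=5, FN=3+0+0+0+3=6 → 10/21 = 0.4762
  frog: TP=6, FP=0+1+1+0+3=5, FN=2+0+2+2+2=8 → 12/25 = 0.4800
Macro-F1 score = mean = (0.6400 + 0.8000 + 0.4615 + 0.8421 + 0.4762 + 0.4800) / 6 = 0.617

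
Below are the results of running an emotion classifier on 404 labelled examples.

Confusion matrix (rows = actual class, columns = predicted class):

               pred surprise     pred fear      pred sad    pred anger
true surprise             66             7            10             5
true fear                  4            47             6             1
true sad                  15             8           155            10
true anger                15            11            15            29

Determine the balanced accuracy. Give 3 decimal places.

Balanced accuracy = mean of per-class recall.
  surprise: recall = 66/88 = 0.7500
  fear: recall = 47/58 = 0.8103
  sad: recall = 155/188 = 0.8245
  anger: recall = 29/70 = 0.4143
Mean = (0.7500 + 0.8103 + 0.8245 + 0.4143) / 4 = 0.700

0.700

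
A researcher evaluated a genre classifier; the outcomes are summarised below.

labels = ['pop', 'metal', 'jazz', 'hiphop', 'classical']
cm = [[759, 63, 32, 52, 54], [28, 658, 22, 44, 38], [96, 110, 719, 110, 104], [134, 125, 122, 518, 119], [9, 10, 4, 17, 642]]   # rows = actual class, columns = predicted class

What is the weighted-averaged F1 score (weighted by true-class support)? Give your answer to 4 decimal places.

0.7111

Per-class F1 score (2·TP/(2·TP+FP+FN)):
  pop: TP=759, FP=28+96+134+9=267, FN=63+32+52+54=201 → 1518/1986 = 0.76435
  metal: TP=658, FP=63+110+125+10=308, FN=28+22+44+38=132 → 1316/1756 = 0.74943
  jazz: TP=719, FP=32+22+122+4=180, FN=96+110+110+104=420 → 1438/2038 = 0.70559
  hiphop: TP=518, FP=52+44+110+17=223, FN=134+125+122+119=500 → 1036/1759 = 0.58897
  classical: TP=642, FP=54+38+104+119=315, FN=9+10+4+17=40 → 1284/1639 = 0.78340
Weighted-F1 score = Σ (supportᵢ/N)·F1 scoreᵢ with N=4589: (960/4589)·0.76435 + (790/4589)·0.74943 + (1139/4589)·0.70559 + (1018/4589)·0.58897 + (682/4589)·0.78340 = 0.7111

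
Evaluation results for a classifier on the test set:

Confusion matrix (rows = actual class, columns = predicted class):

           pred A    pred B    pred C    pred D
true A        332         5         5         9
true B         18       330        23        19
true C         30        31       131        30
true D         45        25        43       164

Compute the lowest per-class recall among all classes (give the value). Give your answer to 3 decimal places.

Per-class recall (TP/(TP+FN)):
  A: TP=332, FN=5+5+9=19 → 332/351 = 0.9459
  B: TP=330, FN=18+23+19=60 → 330/390 = 0.8462
  C: TP=131, FN=30+31+30=91 → 131/222 = 0.5901
  D: TP=164, FN=45+25+43=113 → 164/277 = 0.5921
Lowest is class 'C' with recall = 0.590.

0.590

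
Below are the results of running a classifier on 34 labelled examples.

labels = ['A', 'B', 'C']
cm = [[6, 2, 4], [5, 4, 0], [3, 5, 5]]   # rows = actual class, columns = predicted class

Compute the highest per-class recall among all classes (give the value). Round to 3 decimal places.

0.500

Per-class recall (TP/(TP+FN)):
  A: TP=6, FN=2+4=6 → 6/12 = 0.5000
  B: TP=4, FN=5+0=5 → 4/9 = 0.4444
  C: TP=5, FN=3+5=8 → 5/13 = 0.3846
Highest is class 'A' with recall = 0.500.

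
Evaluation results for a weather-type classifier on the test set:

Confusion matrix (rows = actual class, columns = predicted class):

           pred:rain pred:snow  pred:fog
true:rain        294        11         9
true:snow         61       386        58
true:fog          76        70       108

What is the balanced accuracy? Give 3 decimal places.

Balanced accuracy = mean of per-class recall.
  rain: recall = 294/314 = 0.9363
  snow: recall = 386/505 = 0.7644
  fog: recall = 108/254 = 0.4252
Mean = (0.9363 + 0.7644 + 0.4252) / 3 = 0.709

0.709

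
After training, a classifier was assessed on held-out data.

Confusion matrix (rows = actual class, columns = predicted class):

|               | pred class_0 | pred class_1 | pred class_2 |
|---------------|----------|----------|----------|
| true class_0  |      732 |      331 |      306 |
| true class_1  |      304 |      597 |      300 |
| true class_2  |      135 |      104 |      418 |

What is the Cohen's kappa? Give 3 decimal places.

Observed agreement pₒ = trace/N = 1747/3227 = 0.5414
Expected agreement pₑ = Σ (rowᵢ·colᵢ)/N² = (1369·1171 + 1201·1032 + 657·1024)/3227² = 0.3376
κ = (pₒ − pₑ)/(1 − pₑ) = (0.5414 − 0.3376)/(1 − 0.3376) = 0.308

0.308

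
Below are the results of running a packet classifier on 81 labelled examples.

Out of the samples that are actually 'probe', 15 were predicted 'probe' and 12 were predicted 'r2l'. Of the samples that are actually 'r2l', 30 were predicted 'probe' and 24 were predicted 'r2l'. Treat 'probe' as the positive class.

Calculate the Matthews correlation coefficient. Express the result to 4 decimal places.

0.0000

MCC = (TP·TN − FP·FN) / √((TP+FP)(TP+FN)(TN+FP)(TN+FN))
Numerator = 15·24 − 30·12 = 0
Denominator = √(45·27·54·36) = √2361960 = 1536.8669
MCC = 0 / 1536.8669 = 0.0000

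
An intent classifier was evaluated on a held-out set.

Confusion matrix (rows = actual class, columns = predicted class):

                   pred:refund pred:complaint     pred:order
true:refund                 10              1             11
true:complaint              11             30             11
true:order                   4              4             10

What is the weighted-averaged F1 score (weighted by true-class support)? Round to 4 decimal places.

0.5698

Per-class F1 score (2·TP/(2·TP+FP+FN)):
  refund: TP=10, FP=11+4=15, FN=1+11=12 → 20/47 = 0.42553
  complaint: TP=30, FP=1+4=5, FN=11+11=22 → 60/87 = 0.68966
  order: TP=10, FP=11+11=22, FN=4+4=8 → 20/50 = 0.40000
Weighted-F1 score = Σ (supportᵢ/N)·F1 scoreᵢ with N=92: (22/92)·0.42553 + (52/92)·0.68966 + (18/92)·0.40000 = 0.5698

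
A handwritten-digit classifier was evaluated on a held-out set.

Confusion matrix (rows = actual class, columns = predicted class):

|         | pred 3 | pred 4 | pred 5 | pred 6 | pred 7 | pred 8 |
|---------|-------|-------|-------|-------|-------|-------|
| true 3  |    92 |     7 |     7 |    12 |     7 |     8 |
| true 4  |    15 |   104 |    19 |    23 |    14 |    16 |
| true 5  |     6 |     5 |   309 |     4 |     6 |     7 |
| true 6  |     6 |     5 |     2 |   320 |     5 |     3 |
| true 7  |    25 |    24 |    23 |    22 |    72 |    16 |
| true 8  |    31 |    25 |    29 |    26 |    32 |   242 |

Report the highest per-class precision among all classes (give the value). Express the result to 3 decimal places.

0.829

Per-class precision (TP/(TP+FP)):
  3: TP=92, FP=15+6+6+25+31=83 → 92/175 = 0.5257
  4: TP=104, FP=7+5+5+24+25=66 → 104/170 = 0.6118
  5: TP=309, FP=7+19+2+23+29=80 → 309/389 = 0.7943
  6: TP=320, FP=12+23+4+22+26=87 → 320/407 = 0.7862
  7: TP=72, FP=7+14+6+5+32=64 → 72/136 = 0.5294
  8: TP=242, FP=8+16+7+3+16=50 → 242/292 = 0.8288
Highest is class '8' with precision = 0.829.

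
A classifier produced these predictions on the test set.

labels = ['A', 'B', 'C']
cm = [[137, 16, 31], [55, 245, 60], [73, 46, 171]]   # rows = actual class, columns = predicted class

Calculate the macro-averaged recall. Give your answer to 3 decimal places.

0.672

Per-class recall (TP/(TP+FN)):
  A: TP=137, FN=16+31=47 → 137/184 = 0.7446
  B: TP=245, FN=55+60=115 → 245/360 = 0.6806
  C: TP=171, FN=73+46=119 → 171/290 = 0.5897
Macro-recall = mean = (0.7446 + 0.6806 + 0.5897) / 3 = 0.672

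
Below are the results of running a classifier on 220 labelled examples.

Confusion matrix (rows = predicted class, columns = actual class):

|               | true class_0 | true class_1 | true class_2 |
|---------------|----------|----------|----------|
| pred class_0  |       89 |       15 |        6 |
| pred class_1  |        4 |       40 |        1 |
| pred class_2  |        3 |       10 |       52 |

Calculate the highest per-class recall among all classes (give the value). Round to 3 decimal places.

0.927

Per-class recall (TP/(TP+FN)):
  class_0: TP=89, FN=4+3=7 → 89/96 = 0.9271
  class_1: TP=40, FN=15+10=25 → 40/65 = 0.6154
  class_2: TP=52, FN=6+1=7 → 52/59 = 0.8814
Highest is class 'class_0' with recall = 0.927.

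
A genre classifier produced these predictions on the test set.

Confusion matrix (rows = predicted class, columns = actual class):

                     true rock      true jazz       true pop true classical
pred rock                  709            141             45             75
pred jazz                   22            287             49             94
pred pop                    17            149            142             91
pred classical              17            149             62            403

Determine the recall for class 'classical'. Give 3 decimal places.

Treat 'classical' as positive and all other classes as negative.
recall = TP/(TP+FN).
classical: TP=403, FN=75+94+91=260 → 403/663 = 0.6078

0.608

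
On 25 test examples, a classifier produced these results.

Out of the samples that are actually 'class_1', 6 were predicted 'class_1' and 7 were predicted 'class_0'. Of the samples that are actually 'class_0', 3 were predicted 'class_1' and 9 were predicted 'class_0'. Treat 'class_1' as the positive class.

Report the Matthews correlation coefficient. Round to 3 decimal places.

0.220

MCC = (TP·TN − FP·FN) / √((TP+FP)(TP+FN)(TN+FP)(TN+FN))
Numerator = 6·9 − 3·7 = 33
Denominator = √(9·13·12·16) = √22464 = 149.8800
MCC = 33 / 149.8800 = 0.220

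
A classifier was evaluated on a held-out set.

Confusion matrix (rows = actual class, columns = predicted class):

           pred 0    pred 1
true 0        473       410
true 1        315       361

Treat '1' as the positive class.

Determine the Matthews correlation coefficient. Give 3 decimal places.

0.069

MCC = (TP·TN − FP·FN) / √((TP+FP)(TP+FN)(TN+FP)(TN+FN))
Numerator = 361·473 − 410·315 = 41603
Denominator = √(771·676·883·788) = √362650261584 = 602204.5015
MCC = 41603 / 602204.5015 = 0.069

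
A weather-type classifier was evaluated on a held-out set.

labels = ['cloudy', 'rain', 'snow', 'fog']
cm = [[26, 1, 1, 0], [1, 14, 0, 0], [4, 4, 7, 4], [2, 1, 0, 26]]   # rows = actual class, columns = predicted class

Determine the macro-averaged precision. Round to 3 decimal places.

0.807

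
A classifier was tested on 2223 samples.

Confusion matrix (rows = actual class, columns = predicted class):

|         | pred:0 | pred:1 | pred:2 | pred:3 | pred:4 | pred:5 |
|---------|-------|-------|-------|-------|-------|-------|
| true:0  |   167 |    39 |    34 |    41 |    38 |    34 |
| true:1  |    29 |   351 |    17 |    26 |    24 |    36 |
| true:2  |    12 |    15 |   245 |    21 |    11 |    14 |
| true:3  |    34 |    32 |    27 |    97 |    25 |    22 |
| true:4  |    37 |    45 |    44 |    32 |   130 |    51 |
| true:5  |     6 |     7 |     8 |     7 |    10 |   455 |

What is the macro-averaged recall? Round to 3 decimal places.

0.614

Per-class recall (TP/(TP+FN)):
  0: TP=167, FN=39+34+41+38+34=186 → 167/353 = 0.4731
  1: TP=351, FN=29+17+26+24+36=132 → 351/483 = 0.7267
  2: TP=245, FN=12+15+21+11+14=73 → 245/318 = 0.7704
  3: TP=97, FN=34+32+27+25+22=140 → 97/237 = 0.4093
  4: TP=130, FN=37+45+44+32+51=209 → 130/339 = 0.3835
  5: TP=455, FN=6+7+8+7+10=38 → 455/493 = 0.9229
Macro-recall = mean = (0.4731 + 0.7267 + 0.7704 + 0.4093 + 0.3835 + 0.9229) / 6 = 0.614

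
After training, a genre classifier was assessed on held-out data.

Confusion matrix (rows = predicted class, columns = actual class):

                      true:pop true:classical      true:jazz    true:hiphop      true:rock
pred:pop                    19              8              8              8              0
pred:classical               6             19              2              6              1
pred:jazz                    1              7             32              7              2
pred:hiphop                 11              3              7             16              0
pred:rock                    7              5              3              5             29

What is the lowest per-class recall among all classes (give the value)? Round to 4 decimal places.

0.3810

Per-class recall (TP/(TP+FN)):
  pop: TP=19, FN=6+1+11+7=25 → 19/44 = 0.43182
  classical: TP=19, FN=8+7+3+5=23 → 19/42 = 0.45238
  jazz: TP=32, FN=8+2+7+3=20 → 32/52 = 0.61538
  hiphop: TP=16, FN=8+6+7+5=26 → 16/42 = 0.38095
  rock: TP=29, FN=0+1+2+0=3 → 29/32 = 0.90625
Lowest is class 'hiphop' with recall = 0.3810.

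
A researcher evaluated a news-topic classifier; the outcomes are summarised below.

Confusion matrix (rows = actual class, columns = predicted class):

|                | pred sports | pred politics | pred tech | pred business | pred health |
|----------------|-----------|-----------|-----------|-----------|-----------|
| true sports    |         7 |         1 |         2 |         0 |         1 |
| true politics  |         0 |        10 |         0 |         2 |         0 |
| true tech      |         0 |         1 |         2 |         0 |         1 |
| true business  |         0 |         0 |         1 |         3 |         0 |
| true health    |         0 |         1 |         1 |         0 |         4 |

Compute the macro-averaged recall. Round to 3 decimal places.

0.677

Per-class recall (TP/(TP+FN)):
  sports: TP=7, FN=1+2+0+1=4 → 7/11 = 0.6364
  politics: TP=10, FN=0+0+2+0=2 → 10/12 = 0.8333
  tech: TP=2, FN=0+1+0+1=2 → 2/4 = 0.5000
  business: TP=3, FN=0+0+1+0=1 → 3/4 = 0.7500
  health: TP=4, FN=0+1+1+0=2 → 4/6 = 0.6667
Macro-recall = mean = (0.6364 + 0.8333 + 0.5000 + 0.7500 + 0.6667) / 5 = 0.677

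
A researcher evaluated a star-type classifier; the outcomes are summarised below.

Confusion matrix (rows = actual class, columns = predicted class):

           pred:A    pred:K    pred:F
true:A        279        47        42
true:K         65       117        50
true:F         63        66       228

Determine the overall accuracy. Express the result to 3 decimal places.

Accuracy = trace / total = (279+117+228=624) / 957 = 624/957 = 0.652

0.652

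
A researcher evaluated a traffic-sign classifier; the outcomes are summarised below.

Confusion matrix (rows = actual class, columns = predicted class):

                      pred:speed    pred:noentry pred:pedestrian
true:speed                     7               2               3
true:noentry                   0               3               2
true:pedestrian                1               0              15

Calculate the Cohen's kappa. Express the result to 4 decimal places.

0.5926

Observed agreement pₒ = trace/N = 25/33 = 0.75758
Expected agreement pₑ = Σ (rowᵢ·colᵢ)/N² = (12·8 + 5·5 + 16·20)/33² = 0.40496
κ = (pₒ − pₑ)/(1 − pₑ) = (0.75758 − 0.40496)/(1 − 0.40496) = 0.5926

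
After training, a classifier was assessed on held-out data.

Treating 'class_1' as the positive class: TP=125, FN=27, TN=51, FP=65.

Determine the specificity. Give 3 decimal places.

0.440

Specificity = TN/(TN+FP) = 51/(51+65) = 0.440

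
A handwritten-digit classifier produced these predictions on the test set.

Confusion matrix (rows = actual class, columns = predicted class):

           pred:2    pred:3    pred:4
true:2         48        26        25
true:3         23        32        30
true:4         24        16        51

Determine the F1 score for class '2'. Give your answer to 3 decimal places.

Take TP from the diagonal, FP from the rest of the '2' prediction marginal, FN from the rest of the '2' actual marginal.
F1 score = 2·TP/(2·TP+FP+FN).
2: TP=48, FP=23+24=47, FN=26+25=51 → 96/194 = 0.4948

0.495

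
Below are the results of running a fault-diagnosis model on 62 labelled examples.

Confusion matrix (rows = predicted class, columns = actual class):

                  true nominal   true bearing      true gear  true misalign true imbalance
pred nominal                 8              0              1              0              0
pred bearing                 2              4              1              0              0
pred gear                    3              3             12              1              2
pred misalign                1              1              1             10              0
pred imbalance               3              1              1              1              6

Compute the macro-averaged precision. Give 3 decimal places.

Per-class precision (TP/(TP+FP)):
  nominal: TP=8, FP=0+1+0+0=1 → 8/9 = 0.8889
  bearing: TP=4, FP=2+1+0+0=3 → 4/7 = 0.5714
  gear: TP=12, FP=3+3+1+2=9 → 12/21 = 0.5714
  misalign: TP=10, FP=1+1+1+0=3 → 10/13 = 0.7692
  imbalance: TP=6, FP=3+1+1+1=6 → 6/12 = 0.5000
Macro-precision = mean = (0.8889 + 0.5714 + 0.5714 + 0.7692 + 0.5000) / 5 = 0.660

0.660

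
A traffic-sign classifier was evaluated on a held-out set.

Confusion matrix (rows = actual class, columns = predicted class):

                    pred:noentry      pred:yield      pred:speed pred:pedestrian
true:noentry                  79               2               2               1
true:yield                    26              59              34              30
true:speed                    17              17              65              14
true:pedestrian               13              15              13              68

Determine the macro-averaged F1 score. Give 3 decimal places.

0.599

Per-class F1 score (2·TP/(2·TP+FP+FN)):
  noentry: TP=79, FP=26+17+13=56, FN=2+2+1=5 → 158/219 = 0.7215
  yield: TP=59, FP=2+17+15=34, FN=26+34+30=90 → 118/242 = 0.4876
  speed: TP=65, FP=2+34+13=49, FN=17+17+14=48 → 130/227 = 0.5727
  pedestrian: TP=68, FP=1+30+14=45, FN=13+15+13=41 → 136/222 = 0.6126
Macro-F1 score = mean = (0.7215 + 0.4876 + 0.5727 + 0.6126) / 4 = 0.599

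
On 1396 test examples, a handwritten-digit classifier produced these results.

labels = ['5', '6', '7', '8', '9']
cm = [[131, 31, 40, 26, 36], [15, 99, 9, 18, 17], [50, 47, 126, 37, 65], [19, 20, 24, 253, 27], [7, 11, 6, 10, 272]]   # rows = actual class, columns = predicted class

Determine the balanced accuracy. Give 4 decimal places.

0.6274

Balanced accuracy = mean of per-class recall.
  5: recall = 131/264 = 0.49621
  6: recall = 99/158 = 0.62658
  7: recall = 126/325 = 0.38769
  8: recall = 253/343 = 0.73761
  9: recall = 272/306 = 0.88889
Mean = (0.49621 + 0.62658 + 0.38769 + 0.73761 + 0.88889) / 5 = 0.6274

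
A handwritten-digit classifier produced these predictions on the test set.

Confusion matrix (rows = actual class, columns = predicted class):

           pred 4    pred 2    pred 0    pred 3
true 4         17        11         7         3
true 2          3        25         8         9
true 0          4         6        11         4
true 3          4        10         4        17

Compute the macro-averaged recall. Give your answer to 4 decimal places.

Per-class recall (TP/(TP+FN)):
  4: TP=17, FN=11+7+3=21 → 17/38 = 0.44737
  2: TP=25, FN=3+8+9=20 → 25/45 = 0.55556
  0: TP=11, FN=4+6+4=14 → 11/25 = 0.44000
  3: TP=17, FN=4+10+4=18 → 17/35 = 0.48571
Macro-recall = mean = (0.44737 + 0.55556 + 0.44000 + 0.48571) / 4 = 0.4822

0.4822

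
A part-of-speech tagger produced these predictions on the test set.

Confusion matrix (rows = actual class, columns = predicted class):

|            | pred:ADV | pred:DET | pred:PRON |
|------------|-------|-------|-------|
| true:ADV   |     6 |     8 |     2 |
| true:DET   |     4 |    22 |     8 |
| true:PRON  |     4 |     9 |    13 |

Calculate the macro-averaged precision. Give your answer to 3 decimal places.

0.519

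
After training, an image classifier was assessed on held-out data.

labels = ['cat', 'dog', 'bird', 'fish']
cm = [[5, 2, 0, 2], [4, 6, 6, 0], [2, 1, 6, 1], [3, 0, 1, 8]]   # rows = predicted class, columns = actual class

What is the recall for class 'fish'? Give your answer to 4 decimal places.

0.7273

Treat 'fish' as positive and all other classes as negative.
recall = TP/(TP+FN).
fish: TP=8, FN=2+0+1=3 → 8/11 = 0.72727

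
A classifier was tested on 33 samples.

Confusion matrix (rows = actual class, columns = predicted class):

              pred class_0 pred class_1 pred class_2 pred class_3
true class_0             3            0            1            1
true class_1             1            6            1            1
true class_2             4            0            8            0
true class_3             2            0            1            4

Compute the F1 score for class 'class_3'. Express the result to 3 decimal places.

0.615

F1 score = 2·TP/(2·TP+FP+FN).
class_3: TP=4, FP=1+1+0=2, FN=2+0+1=3 → 8/13 = 0.6154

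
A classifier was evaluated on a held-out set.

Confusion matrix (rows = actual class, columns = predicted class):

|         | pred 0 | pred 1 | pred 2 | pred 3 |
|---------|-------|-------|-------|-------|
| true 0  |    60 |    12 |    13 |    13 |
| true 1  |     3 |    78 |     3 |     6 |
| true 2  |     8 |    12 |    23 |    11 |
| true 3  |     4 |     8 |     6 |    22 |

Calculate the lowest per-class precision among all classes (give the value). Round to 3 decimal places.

Per-class precision (TP/(TP+FP)):
  0: TP=60, FP=3+8+4=15 → 60/75 = 0.8000
  1: TP=78, FP=12+12+8=32 → 78/110 = 0.7091
  2: TP=23, FP=13+3+6=22 → 23/45 = 0.5111
  3: TP=22, FP=13+6+11=30 → 22/52 = 0.4231
Lowest is class '3' with precision = 0.423.

0.423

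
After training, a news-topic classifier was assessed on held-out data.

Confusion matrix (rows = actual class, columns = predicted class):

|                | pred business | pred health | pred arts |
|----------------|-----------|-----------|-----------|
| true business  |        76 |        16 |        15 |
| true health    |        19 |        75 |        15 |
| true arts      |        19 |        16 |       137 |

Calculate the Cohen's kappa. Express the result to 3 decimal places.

Observed agreement pₒ = trace/N = 288/388 = 0.7423
Expected agreement pₑ = Σ (rowᵢ·colᵢ)/N² = (107·114 + 109·107 + 172·167)/388² = 0.3493
κ = (pₒ − pₑ)/(1 − pₑ) = (0.7423 − 0.3493)/(1 − 0.3493) = 0.604

0.604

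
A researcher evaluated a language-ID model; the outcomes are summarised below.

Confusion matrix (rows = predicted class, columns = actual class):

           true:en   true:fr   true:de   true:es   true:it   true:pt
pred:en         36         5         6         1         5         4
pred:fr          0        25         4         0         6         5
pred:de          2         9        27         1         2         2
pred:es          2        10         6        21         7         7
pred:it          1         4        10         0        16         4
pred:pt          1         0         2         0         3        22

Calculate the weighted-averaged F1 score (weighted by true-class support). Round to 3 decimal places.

0.570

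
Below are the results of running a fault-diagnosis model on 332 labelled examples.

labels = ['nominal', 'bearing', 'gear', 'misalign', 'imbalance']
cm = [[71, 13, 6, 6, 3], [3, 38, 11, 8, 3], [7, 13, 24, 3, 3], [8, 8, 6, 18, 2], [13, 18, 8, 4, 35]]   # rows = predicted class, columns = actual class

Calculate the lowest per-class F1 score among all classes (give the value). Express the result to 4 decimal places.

0.4444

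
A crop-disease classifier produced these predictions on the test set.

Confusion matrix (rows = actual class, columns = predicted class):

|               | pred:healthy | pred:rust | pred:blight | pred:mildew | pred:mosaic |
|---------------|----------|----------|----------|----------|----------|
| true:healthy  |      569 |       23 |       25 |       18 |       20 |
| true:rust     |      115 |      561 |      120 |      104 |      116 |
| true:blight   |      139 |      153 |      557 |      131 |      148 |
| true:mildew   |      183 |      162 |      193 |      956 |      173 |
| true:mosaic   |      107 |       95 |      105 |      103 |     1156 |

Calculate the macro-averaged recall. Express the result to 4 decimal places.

0.6453

Per-class recall (TP/(TP+FN)):
  healthy: TP=569, FN=23+25+18+20=86 → 569/655 = 0.86870
  rust: TP=561, FN=115+120+104+116=455 → 561/1016 = 0.55217
  blight: TP=557, FN=139+153+131+148=571 → 557/1128 = 0.49379
  mildew: TP=956, FN=183+162+193+173=711 → 956/1667 = 0.57349
  mosaic: TP=1156, FN=107+95+105+103=410 → 1156/1566 = 0.73819
Macro-recall = mean = (0.86870 + 0.55217 + 0.49379 + 0.57349 + 0.73819) / 5 = 0.6453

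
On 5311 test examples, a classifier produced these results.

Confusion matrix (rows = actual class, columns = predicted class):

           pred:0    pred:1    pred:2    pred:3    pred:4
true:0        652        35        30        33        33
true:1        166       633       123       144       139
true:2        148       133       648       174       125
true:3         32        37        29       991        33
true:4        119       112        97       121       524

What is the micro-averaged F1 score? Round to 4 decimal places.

Micro-averaging pools counts across classes: ΣTP=3448, ΣFP=1863, ΣFN=1863.
Micro-F1 score = 2·TP/(2·TP+FP+FN) on pooled counts = 0.6492 (equals overall accuracy in single-label multiclass).

0.6492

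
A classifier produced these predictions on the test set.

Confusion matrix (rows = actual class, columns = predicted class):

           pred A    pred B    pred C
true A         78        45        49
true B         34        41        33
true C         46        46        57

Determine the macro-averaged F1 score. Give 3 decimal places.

0.403

Per-class F1 score (2·TP/(2·TP+FP+FN)):
  A: TP=78, FP=34+46=80, FN=45+49=94 → 156/330 = 0.4727
  B: TP=41, FP=45+46=91, FN=34+33=67 → 82/240 = 0.3417
  C: TP=57, FP=49+33=82, FN=46+46=92 → 114/288 = 0.3958
Macro-F1 score = mean = (0.4727 + 0.3417 + 0.3958) / 3 = 0.403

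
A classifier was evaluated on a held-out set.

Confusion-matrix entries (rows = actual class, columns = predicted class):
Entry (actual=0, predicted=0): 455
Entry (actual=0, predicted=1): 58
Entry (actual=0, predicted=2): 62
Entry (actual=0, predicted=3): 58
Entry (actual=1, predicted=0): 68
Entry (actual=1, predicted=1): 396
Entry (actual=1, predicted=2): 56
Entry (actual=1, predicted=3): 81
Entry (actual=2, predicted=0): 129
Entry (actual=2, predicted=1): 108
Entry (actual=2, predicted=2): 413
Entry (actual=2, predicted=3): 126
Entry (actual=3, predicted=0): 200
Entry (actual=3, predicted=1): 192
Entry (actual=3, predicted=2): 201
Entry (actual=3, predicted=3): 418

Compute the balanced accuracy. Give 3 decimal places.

0.581

Balanced accuracy = mean of per-class recall.
  0: recall = 455/633 = 0.7188
  1: recall = 396/601 = 0.6589
  2: recall = 413/776 = 0.5322
  3: recall = 418/1011 = 0.4135
Mean = (0.7188 + 0.6589 + 0.5322 + 0.4135) / 4 = 0.581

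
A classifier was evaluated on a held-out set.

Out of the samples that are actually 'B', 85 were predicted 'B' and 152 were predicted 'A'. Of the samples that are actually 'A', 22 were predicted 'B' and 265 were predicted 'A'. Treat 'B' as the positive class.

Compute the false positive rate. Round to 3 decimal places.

0.077

FPR = FP/(FP+TN) = 22/(22+265) = 0.077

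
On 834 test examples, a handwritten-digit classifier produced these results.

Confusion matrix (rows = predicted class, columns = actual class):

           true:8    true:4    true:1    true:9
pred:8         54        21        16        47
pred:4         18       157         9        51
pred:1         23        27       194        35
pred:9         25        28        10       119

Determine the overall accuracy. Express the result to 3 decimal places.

Accuracy = trace / total = (54+157+194+119=524) / 834 = 524/834 = 0.628

0.628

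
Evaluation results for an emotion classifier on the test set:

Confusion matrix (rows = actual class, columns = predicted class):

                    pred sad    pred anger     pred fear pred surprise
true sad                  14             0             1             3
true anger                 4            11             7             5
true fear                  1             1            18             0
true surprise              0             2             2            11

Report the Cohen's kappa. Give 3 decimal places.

0.570

Observed agreement pₒ = trace/N = 54/80 = 0.6750
Expected agreement pₑ = Σ (rowᵢ·colᵢ)/N² = (18·19 + 27·14 + 20·28 + 15·19)/80² = 0.2445
κ = (pₒ − pₑ)/(1 − pₑ) = (0.6750 − 0.2445)/(1 − 0.2445) = 0.570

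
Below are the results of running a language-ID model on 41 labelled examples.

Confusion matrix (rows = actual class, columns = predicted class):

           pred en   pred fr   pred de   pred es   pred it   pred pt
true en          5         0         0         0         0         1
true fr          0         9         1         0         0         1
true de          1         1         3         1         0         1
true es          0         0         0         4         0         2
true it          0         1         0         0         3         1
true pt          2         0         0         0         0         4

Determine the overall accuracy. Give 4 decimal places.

0.6829

Accuracy = trace / total = (5+9+3+4+3+4=28) / 41 = 28/41 = 0.6829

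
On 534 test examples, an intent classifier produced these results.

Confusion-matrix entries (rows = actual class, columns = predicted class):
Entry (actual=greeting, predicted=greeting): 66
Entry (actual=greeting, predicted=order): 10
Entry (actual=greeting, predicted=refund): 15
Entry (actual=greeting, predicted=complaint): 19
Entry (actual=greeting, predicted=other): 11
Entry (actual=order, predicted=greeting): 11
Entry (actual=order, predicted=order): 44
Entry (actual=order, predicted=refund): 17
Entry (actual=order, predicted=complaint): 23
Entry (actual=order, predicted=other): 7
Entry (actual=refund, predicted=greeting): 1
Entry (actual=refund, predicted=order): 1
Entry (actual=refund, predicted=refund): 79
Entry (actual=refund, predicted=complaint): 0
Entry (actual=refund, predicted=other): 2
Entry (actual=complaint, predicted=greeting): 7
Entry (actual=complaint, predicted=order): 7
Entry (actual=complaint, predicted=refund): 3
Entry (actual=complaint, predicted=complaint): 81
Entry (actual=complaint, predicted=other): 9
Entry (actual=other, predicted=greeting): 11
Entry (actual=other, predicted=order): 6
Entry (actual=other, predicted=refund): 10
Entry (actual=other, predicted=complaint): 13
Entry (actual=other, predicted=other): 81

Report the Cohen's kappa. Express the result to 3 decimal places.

Observed agreement pₒ = trace/N = 351/534 = 0.6573
Expected agreement pₑ = Σ (rowᵢ·colᵢ)/N² = (121·96 + 102·68 + 83·124 + 107·136 + 121·110)/534² = 0.1989
κ = (pₒ − pₑ)/(1 − pₑ) = (0.6573 − 0.1989)/(1 − 0.1989) = 0.572

0.572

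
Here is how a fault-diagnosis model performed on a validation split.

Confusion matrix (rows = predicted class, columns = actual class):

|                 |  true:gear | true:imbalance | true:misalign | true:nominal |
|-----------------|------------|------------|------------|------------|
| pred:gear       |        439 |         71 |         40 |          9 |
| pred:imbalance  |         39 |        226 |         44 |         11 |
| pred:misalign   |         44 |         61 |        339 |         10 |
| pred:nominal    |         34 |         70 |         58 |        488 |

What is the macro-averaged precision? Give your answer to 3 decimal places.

0.747

Per-class precision (TP/(TP+FP)):
  gear: TP=439, FP=71+40+9=120 → 439/559 = 0.7853
  imbalance: TP=226, FP=39+44+11=94 → 226/320 = 0.7063
  misalign: TP=339, FP=44+61+10=115 → 339/454 = 0.7467
  nominal: TP=488, FP=34+70+58=162 → 488/650 = 0.7508
Macro-precision = mean = (0.7853 + 0.7063 + 0.7467 + 0.7508) / 4 = 0.747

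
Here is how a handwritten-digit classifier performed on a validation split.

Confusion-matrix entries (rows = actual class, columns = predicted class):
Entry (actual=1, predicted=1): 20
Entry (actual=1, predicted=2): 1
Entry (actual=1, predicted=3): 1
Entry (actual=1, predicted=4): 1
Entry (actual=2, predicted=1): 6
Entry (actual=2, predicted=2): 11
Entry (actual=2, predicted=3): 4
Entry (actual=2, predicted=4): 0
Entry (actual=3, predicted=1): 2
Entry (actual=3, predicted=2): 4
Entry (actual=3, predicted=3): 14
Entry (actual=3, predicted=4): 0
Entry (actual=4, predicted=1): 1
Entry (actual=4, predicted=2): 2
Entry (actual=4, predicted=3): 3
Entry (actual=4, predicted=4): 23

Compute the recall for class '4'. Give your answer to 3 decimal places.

0.793

One-vs-rest for '4': TP = diagonal; FP = other classes predicted '4'; FN = '4' predicted as other.
recall = TP/(TP+FN).
4: TP=23, FN=1+2+3=6 → 23/29 = 0.7931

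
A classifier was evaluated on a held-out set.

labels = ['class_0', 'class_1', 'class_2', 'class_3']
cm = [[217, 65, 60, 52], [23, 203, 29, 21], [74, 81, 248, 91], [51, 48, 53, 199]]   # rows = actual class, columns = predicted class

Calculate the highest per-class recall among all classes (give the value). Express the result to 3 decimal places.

0.736

Per-class recall (TP/(TP+FN)):
  class_0: TP=217, FN=65+60+52=177 → 217/394 = 0.5508
  class_1: TP=203, FN=23+29+21=73 → 203/276 = 0.7355
  class_2: TP=248, FN=74+81+91=246 → 248/494 = 0.5020
  class_3: TP=199, FN=51+48+53=152 → 199/351 = 0.5670
Highest is class 'class_1' with recall = 0.736.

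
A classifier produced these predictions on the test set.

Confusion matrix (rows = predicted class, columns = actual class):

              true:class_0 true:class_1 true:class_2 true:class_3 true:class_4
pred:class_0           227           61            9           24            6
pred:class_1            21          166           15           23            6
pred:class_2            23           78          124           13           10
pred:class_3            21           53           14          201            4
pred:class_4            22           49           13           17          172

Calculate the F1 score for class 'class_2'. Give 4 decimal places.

0.5863

Take TP from the diagonal, FP from the rest of the 'class_2' prediction marginal, FN from the rest of the 'class_2' actual marginal.
F1 score = 2·TP/(2·TP+FP+FN).
class_2: TP=124, FP=23+78+13+10=124, FN=9+15+14+13=51 → 248/423 = 0.58629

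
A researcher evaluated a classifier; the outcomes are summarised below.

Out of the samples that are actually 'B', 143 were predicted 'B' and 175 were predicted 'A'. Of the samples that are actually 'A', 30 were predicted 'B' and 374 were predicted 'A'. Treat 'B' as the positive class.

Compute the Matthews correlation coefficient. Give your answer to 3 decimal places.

0.437

MCC = (TP·TN − FP·FN) / √((TP+FP)(TP+FN)(TN+FP)(TN+FN))
Numerator = 143·374 − 30·175 = 48232
Denominator = √(173·318·404·549) = √12201885144 = 110462.1435
MCC = 48232 / 110462.1435 = 0.437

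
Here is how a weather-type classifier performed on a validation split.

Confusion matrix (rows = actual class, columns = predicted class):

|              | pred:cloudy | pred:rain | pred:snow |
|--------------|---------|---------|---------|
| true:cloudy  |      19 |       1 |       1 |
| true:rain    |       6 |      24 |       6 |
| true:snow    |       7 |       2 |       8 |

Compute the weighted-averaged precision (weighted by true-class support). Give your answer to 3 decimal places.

0.723

Per-class precision (TP/(TP+FP)):
  cloudy: TP=19, FP=6+7=13 → 19/32 = 0.5938
  rain: TP=24, FP=1+2=3 → 24/27 = 0.8889
  snow: TP=8, FP=1+6=7 → 8/15 = 0.5333
Weighted-precision = Σ (supportᵢ/N)·precisionᵢ with N=74: (21/74)·0.5938 + (36/74)·0.8889 + (17/74)·0.5333 = 0.723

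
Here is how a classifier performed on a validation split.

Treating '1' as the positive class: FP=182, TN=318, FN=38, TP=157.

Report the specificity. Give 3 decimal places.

0.636

Specificity = TN/(TN+FP) = 318/(318+182) = 0.636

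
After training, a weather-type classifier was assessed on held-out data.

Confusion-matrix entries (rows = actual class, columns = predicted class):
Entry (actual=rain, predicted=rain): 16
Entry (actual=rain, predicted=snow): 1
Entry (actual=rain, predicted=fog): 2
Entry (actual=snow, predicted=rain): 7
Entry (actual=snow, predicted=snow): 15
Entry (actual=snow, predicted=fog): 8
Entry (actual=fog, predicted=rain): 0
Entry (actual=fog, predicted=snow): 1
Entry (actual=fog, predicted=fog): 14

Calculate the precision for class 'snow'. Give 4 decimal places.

One-vs-rest for 'snow': TP = diagonal; FP = other classes predicted 'snow'; FN = 'snow' predicted as other.
precision = TP/(TP+FP).
snow: TP=15, FP=1+1=2 → 15/17 = 0.88235

0.8824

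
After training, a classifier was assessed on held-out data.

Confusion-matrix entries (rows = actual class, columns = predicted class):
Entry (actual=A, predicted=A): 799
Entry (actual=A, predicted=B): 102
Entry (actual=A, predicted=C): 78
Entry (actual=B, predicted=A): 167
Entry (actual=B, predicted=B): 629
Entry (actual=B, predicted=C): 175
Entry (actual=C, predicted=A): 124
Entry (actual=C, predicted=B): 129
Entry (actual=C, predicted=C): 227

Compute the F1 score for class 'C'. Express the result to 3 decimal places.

One-vs-rest for 'C': TP = diagonal; FP = other classes predicted 'C'; FN = 'C' predicted as other.
F1 score = 2·TP/(2·TP+FP+FN).
C: TP=227, FP=78+175=253, FN=124+129=253 → 454/960 = 0.4729

0.473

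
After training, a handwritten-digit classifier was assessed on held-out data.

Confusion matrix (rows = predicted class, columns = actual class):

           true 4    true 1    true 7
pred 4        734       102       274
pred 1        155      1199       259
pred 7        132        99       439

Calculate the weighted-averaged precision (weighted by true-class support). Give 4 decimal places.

0.6934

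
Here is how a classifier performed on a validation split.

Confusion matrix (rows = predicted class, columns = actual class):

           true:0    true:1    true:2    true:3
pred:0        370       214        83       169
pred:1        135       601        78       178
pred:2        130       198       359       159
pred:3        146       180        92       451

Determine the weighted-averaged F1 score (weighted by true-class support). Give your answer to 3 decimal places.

Per-class F1 score (2·TP/(2·TP+FP+FN)):
  0: TP=370, FP=214+83+169=466, FN=135+130+146=411 → 740/1617 = 0.4576
  1: TP=601, FP=135+78+178=391, FN=214+198+180=592 → 1202/2185 = 0.5501
  2: TP=359, FP=130+198+159=487, FN=83+78+92=253 → 718/1458 = 0.4925
  3: TP=451, FP=146+180+92=418, FN=169+178+159=506 → 902/1826 = 0.4940
Weighted-F1 score = Σ (supportᵢ/N)·F1 scoreᵢ with N=3543: (781/3543)·0.4576 + (1193/3543)·0.5501 + (612/3543)·0.4925 + (957/3543)·0.4940 = 0.505

0.505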